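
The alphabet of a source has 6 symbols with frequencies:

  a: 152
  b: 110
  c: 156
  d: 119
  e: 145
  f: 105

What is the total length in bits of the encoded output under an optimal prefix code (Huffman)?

2053

Merge the two smallest weights repeatedly:
f(105) + b(110) → 215
d(119) + e(145) → 264
a(152) + c(156) → 308
215 + 264 → 479
308 + 479 → 787
Each symbol's bit-cost is frequency × depth; summing gives 2053 bits (equivalently 215 + 264 + 308 + 479 + 787).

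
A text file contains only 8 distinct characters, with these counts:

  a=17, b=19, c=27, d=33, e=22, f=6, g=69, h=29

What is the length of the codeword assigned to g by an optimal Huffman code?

Huffman merges, smallest pair first:
combine f(6), a(17) → 23
combine b(19), e(22) → 41
combine 23, c(27) → 50
combine h(29), d(33) → 62
combine 41, 50 → 91
combine 62, g(69) → 131
combine 91, 131 → 222
The subtree containing g is merged 2 times, so code length = 2.

2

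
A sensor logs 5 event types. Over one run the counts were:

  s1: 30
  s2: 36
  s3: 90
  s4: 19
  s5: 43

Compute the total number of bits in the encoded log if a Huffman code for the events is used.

474

Build the Huffman tree bottom-up:
merge s4(19) and s1(30): 49
merge s2(36) and s5(43): 79
merge 49 and 79: 128
merge s3(90) and 128: 218
The encoded length is the sum of every internal node's weight: 49 + 79 + 128 + 218 = 474 bits.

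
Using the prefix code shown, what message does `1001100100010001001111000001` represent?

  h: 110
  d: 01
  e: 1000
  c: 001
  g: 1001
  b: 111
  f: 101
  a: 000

ggaegbac

Read left to right; each codeword is recognised as soon as it completes (prefix code):
  1001→g | 1001→g | 000→a | 1000→e | 1001→g | 111→b | 000→a | 001→c
Decoded message: ggaegbac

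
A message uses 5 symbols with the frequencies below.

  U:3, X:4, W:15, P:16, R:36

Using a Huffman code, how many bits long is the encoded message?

141

Build the Huffman tree bottom-up:
combine U(3), X(4) → 7
combine 7, W(15) → 22
combine P(16), 22 → 38
combine R(36), 38 → 74
Each symbol's bit-cost is frequency × depth; summing gives 141 bits (equivalently 7 + 22 + 38 + 74).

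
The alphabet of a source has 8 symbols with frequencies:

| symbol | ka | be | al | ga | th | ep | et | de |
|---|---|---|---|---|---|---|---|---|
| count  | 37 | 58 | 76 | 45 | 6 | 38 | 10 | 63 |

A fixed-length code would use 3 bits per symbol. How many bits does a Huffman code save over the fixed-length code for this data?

Fixed-length: 3 bits × 333 symbols = 999 bits.
Huffman merges:
combine th(6), et(10) → 16
combine 16, ka(37) → 53
combine ep(38), ga(45) → 83
combine 53, be(58) → 111
combine de(63), al(76) → 139
combine 83, 111 → 194
combine 139, 194 → 333
Huffman total = 16 + 53 + 83 + 111 + 139 + 194 + 333 = 929 bits.
Saving = 999 − 929 = 70 bits.

70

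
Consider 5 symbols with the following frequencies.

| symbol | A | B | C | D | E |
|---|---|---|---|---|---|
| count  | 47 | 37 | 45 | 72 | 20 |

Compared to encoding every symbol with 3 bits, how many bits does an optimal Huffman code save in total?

164

Fixed-length: 3 bits × 221 symbols = 663 bits.
Huffman merges:
combine E(20), B(37) → 57
combine C(45), A(47) → 92
combine 57, D(72) → 129
combine 92, 129 → 221
Huffman total = 57 + 92 + 129 + 221 = 499 bits.
Saving = 663 − 499 = 164 bits.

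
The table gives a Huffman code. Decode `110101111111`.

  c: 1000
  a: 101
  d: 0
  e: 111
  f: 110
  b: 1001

faee

Read left to right; each codeword is recognised as soon as it completes (prefix code):
  110→f | 101→a | 111→e | 111→e
Decoded message: faee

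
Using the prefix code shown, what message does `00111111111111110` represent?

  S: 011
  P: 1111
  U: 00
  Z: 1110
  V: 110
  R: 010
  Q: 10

Read left to right; each codeword is recognised as soon as it completes (prefix code):
  00→U | 1111→P | 1111→P | 1111→P | 110→V
Decoded message: UPPPV

UPPPV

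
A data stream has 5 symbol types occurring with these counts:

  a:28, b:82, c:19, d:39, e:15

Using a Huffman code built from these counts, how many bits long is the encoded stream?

380

Merge the two smallest weights repeatedly:
e(15) + c(19) → 34
a(28) + 34 → 62
d(39) + 62 → 101
b(82) + 101 → 183
Total encoded bits = sum of merged weights = 34 + 62 + 101 + 183 = 380.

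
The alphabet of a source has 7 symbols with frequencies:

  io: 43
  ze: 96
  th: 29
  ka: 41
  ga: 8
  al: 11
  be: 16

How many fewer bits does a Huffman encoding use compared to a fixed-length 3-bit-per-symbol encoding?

138

Fixed-length: 3 bits × 244 symbols = 732 bits.
Huffman merges:
ga(8) + al(11) → 19
be(16) + 19 → 35
th(29) + 35 → 64
ka(41) + io(43) → 84
64 + 84 → 148
ze(96) + 148 → 244
Huffman total = 19 + 35 + 64 + 84 + 148 + 244 = 594 bits.
Saving = 732 − 594 = 138 bits.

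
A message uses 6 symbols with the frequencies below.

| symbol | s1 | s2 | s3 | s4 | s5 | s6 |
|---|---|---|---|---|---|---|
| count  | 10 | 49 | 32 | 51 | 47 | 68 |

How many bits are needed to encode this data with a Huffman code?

Merge the two smallest weights repeatedly:
s1(10) + s3(32) → 42
42 + s5(47) → 89
s2(49) + s4(51) → 100
s6(68) + 89 → 157
100 + 157 → 257
Each symbol's bit-cost is frequency × depth; summing gives 645 bits (equivalently 42 + 89 + 100 + 157 + 257).

645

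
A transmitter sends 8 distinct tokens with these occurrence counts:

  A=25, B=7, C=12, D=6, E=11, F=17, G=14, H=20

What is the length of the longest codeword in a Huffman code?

4

Merge the two lowest-weight nodes at each step:
combine D(6), B(7) → 13
combine E(11), C(12) → 23
combine 13, G(14) → 27
combine F(17), H(20) → 37
combine 23, A(25) → 48
combine 27, 37 → 64
combine 48, 64 → 112
Maximum depth reached is 4.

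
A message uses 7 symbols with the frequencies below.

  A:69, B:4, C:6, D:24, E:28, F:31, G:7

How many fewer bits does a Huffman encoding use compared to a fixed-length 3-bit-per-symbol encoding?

111

Fixed-length: 3 bits × 169 symbols = 507 bits.
Huffman merges:
merge B(4) and C(6): 10
merge G(7) and 10: 17
merge 17 and D(24): 41
merge E(28) and F(31): 59
merge 41 and 59: 100
merge A(69) and 100: 169
Huffman total = 10 + 17 + 41 + 59 + 100 + 169 = 396 bits.
Saving = 507 − 396 = 111 bits.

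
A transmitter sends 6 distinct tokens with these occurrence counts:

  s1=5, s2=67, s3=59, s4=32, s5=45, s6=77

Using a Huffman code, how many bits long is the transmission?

689

Build the Huffman tree bottom-up:
s1(5) + s4(32) → 37
37 + s5(45) → 82
s3(59) + s2(67) → 126
s6(77) + 82 → 159
126 + 159 → 285
Each symbol's bit-cost is frequency × depth; summing gives 689 bits (equivalently 37 + 82 + 126 + 159 + 285).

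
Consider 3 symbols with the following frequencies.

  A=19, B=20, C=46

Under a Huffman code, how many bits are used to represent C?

1

Huffman merges, smallest pair first:
A(19) + B(20) → 39
39 + C(46) → 85
C sits one level below the root: a 1-bit codeword.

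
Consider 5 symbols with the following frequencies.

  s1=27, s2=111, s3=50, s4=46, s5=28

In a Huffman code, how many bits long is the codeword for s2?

1

Build the tree from the bottom:
combine s1(27), s5(28) → 55
combine s4(46), s3(50) → 96
combine 55, 96 → 151
combine s2(111), 151 → 262
s2 is a child of the root — depth 1, so its codeword is a single bit.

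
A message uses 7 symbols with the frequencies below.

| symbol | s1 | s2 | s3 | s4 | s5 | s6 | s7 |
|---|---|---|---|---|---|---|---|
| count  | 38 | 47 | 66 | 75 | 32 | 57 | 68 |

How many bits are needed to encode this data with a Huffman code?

Build the Huffman tree bottom-up:
combine s5(32), s1(38) → 70
combine s2(47), s6(57) → 104
combine s3(66), s7(68) → 134
combine 70, s4(75) → 145
combine 104, 134 → 238
combine 145, 238 → 383
The encoded length is the sum of every internal node's weight: 70 + 104 + 134 + 145 + 238 + 383 = 1074 bits.

1074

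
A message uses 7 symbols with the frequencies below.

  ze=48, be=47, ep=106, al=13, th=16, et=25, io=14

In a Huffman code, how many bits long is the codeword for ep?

Build the tree from the bottom:
merge al(13) and io(14): 27
merge th(16) and et(25): 41
merge 27 and 41: 68
merge be(47) and ze(48): 95
merge 68 and 95: 163
merge ep(106) and 163: 269
ep is a child of the root — depth 1, so its codeword is a single bit.

1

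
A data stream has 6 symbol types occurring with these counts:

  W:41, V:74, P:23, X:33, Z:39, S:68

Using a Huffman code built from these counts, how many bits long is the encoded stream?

692

Merge the two smallest weights repeatedly:
merge P(23) and X(33): 56
merge Z(39) and W(41): 80
merge 56 and S(68): 124
merge V(74) and 80: 154
merge 124 and 154: 278
Each symbol's bit-cost is frequency × depth; summing gives 692 bits (equivalently 56 + 80 + 124 + 154 + 278).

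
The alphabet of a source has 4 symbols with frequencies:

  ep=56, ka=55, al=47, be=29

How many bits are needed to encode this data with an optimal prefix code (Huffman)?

Merge the two smallest weights repeatedly:
combine be(29), al(47) → 76
combine ka(55), ep(56) → 111
combine 76, 111 → 187
Each symbol's bit-cost is frequency × depth; summing gives 374 bits (equivalently 76 + 111 + 187).

374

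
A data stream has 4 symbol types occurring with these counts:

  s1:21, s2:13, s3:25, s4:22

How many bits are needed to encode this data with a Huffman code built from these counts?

162

Merge the two smallest weights repeatedly:
combine s2(13), s1(21) → 34
combine s4(22), s3(25) → 47
combine 34, 47 → 81
Each symbol's bit-cost is frequency × depth; summing gives 162 bits (equivalently 34 + 47 + 81).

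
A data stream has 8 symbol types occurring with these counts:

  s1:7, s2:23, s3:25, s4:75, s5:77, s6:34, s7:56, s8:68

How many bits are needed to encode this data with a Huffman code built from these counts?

Greedily combine the two least-frequent nodes:
combine s1(7), s2(23) → 30
combine s3(25), 30 → 55
combine s6(34), 55 → 89
combine s7(56), s8(68) → 124
combine s4(75), s5(77) → 152
combine 89, 124 → 213
combine 152, 213 → 365
The encoded length is the sum of every internal node's weight: 30 + 55 + 89 + 124 + 152 + 213 + 365 = 1028 bits.

1028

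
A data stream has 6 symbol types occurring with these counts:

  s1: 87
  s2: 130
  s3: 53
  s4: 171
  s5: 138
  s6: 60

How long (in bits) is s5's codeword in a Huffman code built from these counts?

2

Repeatedly merge the two smallest:
combine s3(53), s6(60) → 113
combine s1(87), 113 → 200
combine s2(130), s5(138) → 268
combine s4(171), 200 → 371
combine 268, 371 → 639
The subtree containing s5 is merged 2 times, so code length = 2.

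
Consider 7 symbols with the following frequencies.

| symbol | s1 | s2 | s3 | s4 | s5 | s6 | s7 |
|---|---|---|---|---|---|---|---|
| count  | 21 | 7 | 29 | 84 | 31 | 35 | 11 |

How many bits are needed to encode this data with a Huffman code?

543

Build the Huffman tree bottom-up:
s2(7) + s7(11) → 18
18 + s1(21) → 39
s3(29) + s5(31) → 60
s6(35) + 39 → 74
60 + 74 → 134
s4(84) + 134 → 218
Total encoded bits = sum of merged weights = 18 + 39 + 60 + 74 + 134 + 218 = 543.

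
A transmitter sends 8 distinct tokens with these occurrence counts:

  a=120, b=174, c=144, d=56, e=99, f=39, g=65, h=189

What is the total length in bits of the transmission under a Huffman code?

Merge the two smallest weights repeatedly:
merge f(39) and d(56): 95
merge g(65) and 95: 160
merge e(99) and a(120): 219
merge c(144) and 160: 304
merge b(174) and h(189): 363
merge 219 and 304: 523
merge 363 and 523: 886
Total encoded bits = sum of merged weights = 95 + 160 + 219 + 304 + 363 + 523 + 886 = 2550.

2550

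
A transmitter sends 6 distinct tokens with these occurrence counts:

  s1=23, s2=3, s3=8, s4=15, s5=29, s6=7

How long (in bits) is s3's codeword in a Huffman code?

3

Repeatedly merge the two smallest:
s2(3) + s6(7) → 10
s3(8) + 10 → 18
s4(15) + 18 → 33
s1(23) + s5(29) → 52
33 + 52 → 85
s3 sits 3 levels below the root, so its codeword is 3 bits.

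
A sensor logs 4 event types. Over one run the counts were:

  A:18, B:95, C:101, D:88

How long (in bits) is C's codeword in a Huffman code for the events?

2

Repeatedly merge the two smallest:
merge A(18) and D(88): 106
merge B(95) and C(101): 196
merge 106 and 196: 302
The subtree containing C is merged 2 times, so code length = 2.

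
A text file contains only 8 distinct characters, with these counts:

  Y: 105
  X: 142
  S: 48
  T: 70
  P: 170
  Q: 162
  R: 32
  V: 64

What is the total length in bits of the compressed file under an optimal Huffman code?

Greedily combine the two least-frequent nodes:
combine R(32), S(48) → 80
combine V(64), T(70) → 134
combine 80, Y(105) → 185
combine 134, X(142) → 276
combine Q(162), P(170) → 332
combine 185, 276 → 461
combine 332, 461 → 793
Each symbol's bit-cost is frequency × depth; summing gives 2261 bits (equivalently 80 + 134 + 185 + 276 + 332 + 461 + 793).

2261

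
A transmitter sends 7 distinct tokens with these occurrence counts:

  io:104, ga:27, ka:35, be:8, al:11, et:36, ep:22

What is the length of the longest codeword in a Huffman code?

Merge the two lowest-weight nodes at each step:
merge be(8) and al(11): 19
merge 19 and ep(22): 41
merge ga(27) and ka(35): 62
merge et(36) and 41: 77
merge 62 and 77: 139
merge io(104) and 139: 243
The first pair merged (be, al) ends up deepest, at depth 5.

5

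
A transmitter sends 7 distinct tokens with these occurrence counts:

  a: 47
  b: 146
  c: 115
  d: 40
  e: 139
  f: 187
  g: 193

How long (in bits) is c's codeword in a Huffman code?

Huffman merges, smallest pair first:
d(40) + a(47) → 87
87 + c(115) → 202
e(139) + b(146) → 285
f(187) + g(193) → 380
202 + 285 → 487
380 + 487 → 867
The subtree containing c is merged 3 times, so code length = 3.

3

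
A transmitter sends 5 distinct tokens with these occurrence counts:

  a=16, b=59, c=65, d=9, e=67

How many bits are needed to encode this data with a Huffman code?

457

Merge the two smallest weights repeatedly:
combine d(9), a(16) → 25
combine 25, b(59) → 84
combine c(65), e(67) → 132
combine 84, 132 → 216
Total encoded bits = sum of merged weights = 25 + 84 + 132 + 216 = 457.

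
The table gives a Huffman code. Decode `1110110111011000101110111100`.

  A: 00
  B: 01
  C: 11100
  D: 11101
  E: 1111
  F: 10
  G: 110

Read left to right; each codeword is recognised as soon as it completes (prefix code):
  11101→D | 10→F | 11101→D | 10→F | 00→A | 10→F | 11101→D | 11100→C
Decoded message: DFDFAFDC

DFDFAFDC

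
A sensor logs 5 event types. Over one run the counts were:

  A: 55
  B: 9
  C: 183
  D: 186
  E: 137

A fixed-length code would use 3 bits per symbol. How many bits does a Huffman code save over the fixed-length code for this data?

506

Fixed-length: 3 bits × 570 symbols = 1710 bits.
Huffman merges:
merge B(9) and A(55): 64
merge 64 and E(137): 201
merge C(183) and D(186): 369
merge 201 and 369: 570
Huffman total = 64 + 201 + 369 + 570 = 1204 bits.
Saving = 1710 − 1204 = 506 bits.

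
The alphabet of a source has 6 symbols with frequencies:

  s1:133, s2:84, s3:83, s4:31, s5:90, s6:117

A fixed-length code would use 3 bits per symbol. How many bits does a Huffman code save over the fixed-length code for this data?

Fixed-length: 3 bits × 538 symbols = 1614 bits.
Huffman merges:
s4(31) + s3(83) → 114
s2(84) + s5(90) → 174
114 + s6(117) → 231
s1(133) + 174 → 307
231 + 307 → 538
Huffman total = 114 + 174 + 231 + 307 + 538 = 1364 bits.
Saving = 1614 − 1364 = 250 bits.

250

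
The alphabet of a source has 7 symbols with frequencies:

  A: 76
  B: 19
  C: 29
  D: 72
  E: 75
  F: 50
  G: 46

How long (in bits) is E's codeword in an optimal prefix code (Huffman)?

Repeatedly merge the two smallest:
combine B(19), C(29) → 48
combine G(46), 48 → 94
combine F(50), D(72) → 122
combine E(75), A(76) → 151
combine 94, 122 → 216
combine 151, 216 → 367
The subtree containing E is merged 2 times, so code length = 2.

2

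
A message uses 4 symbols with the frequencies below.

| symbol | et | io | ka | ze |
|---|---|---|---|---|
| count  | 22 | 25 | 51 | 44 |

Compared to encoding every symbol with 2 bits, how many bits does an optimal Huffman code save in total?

4

Fixed-length: 2 bits × 142 symbols = 284 bits.
Huffman merges:
et(22) + io(25) → 47
ze(44) + 47 → 91
ka(51) + 91 → 142
Huffman total = 47 + 91 + 142 = 280 bits.
Saving = 284 − 280 = 4 bits.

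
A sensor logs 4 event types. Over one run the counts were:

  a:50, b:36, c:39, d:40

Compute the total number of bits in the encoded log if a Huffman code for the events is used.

330

Merge the two smallest weights repeatedly:
combine b(36), c(39) → 75
combine d(40), a(50) → 90
combine 75, 90 → 165
Each symbol's bit-cost is frequency × depth; summing gives 330 bits (equivalently 75 + 90 + 165).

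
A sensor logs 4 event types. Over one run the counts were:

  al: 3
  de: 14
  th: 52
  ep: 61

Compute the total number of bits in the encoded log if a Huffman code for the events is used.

Merge the two smallest weights repeatedly:
al(3) + de(14) → 17
17 + th(52) → 69
ep(61) + 69 → 130
Total encoded bits = sum of merged weights = 17 + 69 + 130 = 216.

216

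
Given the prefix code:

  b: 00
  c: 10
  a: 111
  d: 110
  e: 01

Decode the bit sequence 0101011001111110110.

eeeceadd

Read left to right; each codeword is recognised as soon as it completes (prefix code):
  01→e | 01→e | 01→e | 10→c | 01→e | 111→a | 110→d | 110→d
Decoded message: eeeceadd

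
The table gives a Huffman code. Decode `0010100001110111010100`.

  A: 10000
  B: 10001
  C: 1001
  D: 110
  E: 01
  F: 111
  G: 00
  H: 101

Read left to right; each codeword is recognised as soon as it completes (prefix code):
  00→G | 101→H | 00→G | 00→G | 111→F | 01→E | 110→D | 101→H | 00→G
Decoded message: GHGGFEDHG

GHGGFEDHG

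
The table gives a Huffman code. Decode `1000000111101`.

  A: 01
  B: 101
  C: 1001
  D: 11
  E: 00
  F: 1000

Read left to right; each codeword is recognised as soon as it completes (prefix code):
  1000→F | 00→E | 01→A | 11→D | 101→B
Decoded message: FEADB

FEADB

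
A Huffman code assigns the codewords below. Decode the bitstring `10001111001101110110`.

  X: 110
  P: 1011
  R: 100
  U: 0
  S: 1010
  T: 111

Read left to right; each codeword is recognised as soon as it completes (prefix code):
  100→R | 0→U | 111→T | 100→R | 110→X | 111→T | 0→U | 110→X
Decoded message: RUTRXTUX

RUTRXTUX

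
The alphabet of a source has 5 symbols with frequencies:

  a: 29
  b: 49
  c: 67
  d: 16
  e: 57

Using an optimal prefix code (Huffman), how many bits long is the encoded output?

481

Build the Huffman tree bottom-up:
d(16) + a(29) → 45
45 + b(49) → 94
e(57) + c(67) → 124
94 + 124 → 218
Each symbol's bit-cost is frequency × depth; summing gives 481 bits (equivalently 45 + 94 + 124 + 218).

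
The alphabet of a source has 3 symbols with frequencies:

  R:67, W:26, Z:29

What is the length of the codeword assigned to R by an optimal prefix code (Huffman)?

Repeatedly merge the two smallest:
merge W(26) and Z(29): 55
merge 55 and R(67): 122
R is a child of the root — depth 1, so its codeword is a single bit.

1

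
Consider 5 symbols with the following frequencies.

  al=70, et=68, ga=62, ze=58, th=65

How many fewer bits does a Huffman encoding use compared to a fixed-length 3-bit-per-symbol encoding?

203

Fixed-length: 3 bits × 323 symbols = 969 bits.
Huffman merges:
merge ze(58) and ga(62): 120
merge th(65) and et(68): 133
merge al(70) and 120: 190
merge 133 and 190: 323
Huffman total = 120 + 133 + 190 + 323 = 766 bits.
Saving = 969 − 766 = 203 bits.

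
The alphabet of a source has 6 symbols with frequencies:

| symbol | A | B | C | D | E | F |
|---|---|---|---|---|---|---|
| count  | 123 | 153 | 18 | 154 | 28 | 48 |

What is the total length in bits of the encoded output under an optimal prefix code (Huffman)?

Build the Huffman tree bottom-up:
combine C(18), E(28) → 46
combine 46, F(48) → 94
combine 94, A(123) → 217
combine B(153), D(154) → 307
combine 217, 307 → 524
Total encoded bits = sum of merged weights = 46 + 94 + 217 + 307 + 524 = 1188.

1188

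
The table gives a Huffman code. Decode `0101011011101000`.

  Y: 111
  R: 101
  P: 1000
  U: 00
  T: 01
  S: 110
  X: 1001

TTTRSP

Read left to right; each codeword is recognised as soon as it completes (prefix code):
  01→T | 01→T | 01→T | 101→R | 110→S | 1000→P
Decoded message: TTTRSP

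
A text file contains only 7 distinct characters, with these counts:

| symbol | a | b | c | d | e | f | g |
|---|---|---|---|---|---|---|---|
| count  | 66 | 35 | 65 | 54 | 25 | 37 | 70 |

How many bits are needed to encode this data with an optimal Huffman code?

Build the Huffman tree bottom-up:
merge e(25) and b(35): 60
merge f(37) and d(54): 91
merge 60 and c(65): 125
merge a(66) and g(70): 136
merge 91 and 125: 216
merge 136 and 216: 352
Total encoded bits = sum of merged weights = 60 + 91 + 125 + 136 + 216 + 352 = 980.

980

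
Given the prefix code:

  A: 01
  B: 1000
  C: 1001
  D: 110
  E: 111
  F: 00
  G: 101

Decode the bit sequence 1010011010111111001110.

GFDGEDAD

Read left to right; each codeword is recognised as soon as it completes (prefix code):
  101→G | 00→F | 110→D | 101→G | 111→E | 110→D | 01→A | 110→D
Decoded message: GFDGEDAD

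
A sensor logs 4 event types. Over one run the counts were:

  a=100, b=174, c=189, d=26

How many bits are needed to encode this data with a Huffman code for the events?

915

Build the Huffman tree bottom-up:
combine d(26), a(100) → 126
combine 126, b(174) → 300
combine c(189), 300 → 489
Each symbol's bit-cost is frequency × depth; summing gives 915 bits (equivalently 126 + 300 + 489).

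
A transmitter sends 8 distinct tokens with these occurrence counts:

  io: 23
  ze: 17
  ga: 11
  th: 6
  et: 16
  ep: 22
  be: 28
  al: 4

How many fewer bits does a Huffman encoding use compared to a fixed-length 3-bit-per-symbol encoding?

20

Fixed-length: 3 bits × 127 symbols = 381 bits.
Huffman merges:
al(4) + th(6) → 10
10 + ga(11) → 21
et(16) + ze(17) → 33
21 + ep(22) → 43
io(23) + be(28) → 51
33 + 43 → 76
51 + 76 → 127
Huffman total = 10 + 21 + 33 + 43 + 51 + 76 + 127 = 361 bits.
Saving = 381 − 361 = 20 bits.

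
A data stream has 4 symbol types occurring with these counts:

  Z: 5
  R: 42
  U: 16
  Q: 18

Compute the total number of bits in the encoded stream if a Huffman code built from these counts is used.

Build the Huffman tree bottom-up:
combine Z(5), U(16) → 21
combine Q(18), 21 → 39
combine 39, R(42) → 81
Total encoded bits = sum of merged weights = 21 + 39 + 81 = 141.

141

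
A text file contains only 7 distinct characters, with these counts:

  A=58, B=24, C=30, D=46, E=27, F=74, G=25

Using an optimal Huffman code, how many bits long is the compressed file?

769

Build the Huffman tree bottom-up:
merge B(24) and G(25): 49
merge E(27) and C(30): 57
merge D(46) and 49: 95
merge 57 and A(58): 115
merge F(74) and 95: 169
merge 115 and 169: 284
Total encoded bits = sum of merged weights = 49 + 57 + 95 + 115 + 169 + 284 = 769.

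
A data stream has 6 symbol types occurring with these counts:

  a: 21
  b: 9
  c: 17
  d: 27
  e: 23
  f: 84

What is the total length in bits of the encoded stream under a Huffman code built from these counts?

401

Build the Huffman tree bottom-up:
combine b(9), c(17) → 26
combine a(21), e(23) → 44
combine 26, d(27) → 53
combine 44, 53 → 97
combine f(84), 97 → 181
The encoded length is the sum of every internal node's weight: 26 + 44 + 53 + 97 + 181 = 401 bits.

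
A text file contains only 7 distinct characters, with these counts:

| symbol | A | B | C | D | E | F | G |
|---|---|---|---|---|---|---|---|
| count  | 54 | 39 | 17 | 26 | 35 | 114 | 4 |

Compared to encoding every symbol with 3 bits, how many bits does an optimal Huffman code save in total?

160

Fixed-length: 3 bits × 289 symbols = 867 bits.
Huffman merges:
merge G(4) and C(17): 21
merge 21 and D(26): 47
merge E(35) and B(39): 74
merge 47 and A(54): 101
merge 74 and 101: 175
merge F(114) and 175: 289
Huffman total = 21 + 47 + 74 + 101 + 175 + 289 = 707 bits.
Saving = 867 − 707 = 160 bits.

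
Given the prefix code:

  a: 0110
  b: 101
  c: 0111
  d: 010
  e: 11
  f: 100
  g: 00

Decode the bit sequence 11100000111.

efgc

Read left to right; each codeword is recognised as soon as it completes (prefix code):
  11→e | 100→f | 00→g | 0111→c
Decoded message: efgc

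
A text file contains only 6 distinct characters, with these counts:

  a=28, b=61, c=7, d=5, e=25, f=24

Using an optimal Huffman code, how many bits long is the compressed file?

Greedily combine the two least-frequent nodes:
combine d(5), c(7) → 12
combine 12, f(24) → 36
combine e(25), a(28) → 53
combine 36, 53 → 89
combine b(61), 89 → 150
Total encoded bits = sum of merged weights = 12 + 36 + 53 + 89 + 150 = 340.

340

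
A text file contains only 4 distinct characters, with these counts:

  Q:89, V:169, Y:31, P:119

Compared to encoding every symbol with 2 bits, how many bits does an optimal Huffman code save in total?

Fixed-length: 2 bits × 408 symbols = 816 bits.
Huffman merges:
merge Y(31) and Q(89): 120
merge P(119) and 120: 239
merge V(169) and 239: 408
Huffman total = 120 + 239 + 408 = 767 bits.
Saving = 816 − 767 = 49 bits.

49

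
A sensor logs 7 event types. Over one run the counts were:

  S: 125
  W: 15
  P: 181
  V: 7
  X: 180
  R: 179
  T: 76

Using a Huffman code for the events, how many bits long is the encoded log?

Merge the two smallest weights repeatedly:
combine V(7), W(15) → 22
combine 22, T(76) → 98
combine 98, S(125) → 223
combine R(179), X(180) → 359
combine P(181), 223 → 404
combine 359, 404 → 763
Total encoded bits = sum of merged weights = 22 + 98 + 223 + 359 + 404 + 763 = 1869.

1869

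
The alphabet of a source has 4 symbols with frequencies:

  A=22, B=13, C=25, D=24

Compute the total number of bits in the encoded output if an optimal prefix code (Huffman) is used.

168

Build the Huffman tree bottom-up:
merge B(13) and A(22): 35
merge D(24) and C(25): 49
merge 35 and 49: 84
Total encoded bits = sum of merged weights = 35 + 49 + 84 = 168.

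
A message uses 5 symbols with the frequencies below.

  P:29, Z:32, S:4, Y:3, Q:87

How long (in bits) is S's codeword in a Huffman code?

4

Build the tree from the bottom:
Y(3) + S(4) → 7
7 + P(29) → 36
Z(32) + 36 → 68
68 + Q(87) → 155
S sits 4 levels below the root, so its codeword is 4 bits.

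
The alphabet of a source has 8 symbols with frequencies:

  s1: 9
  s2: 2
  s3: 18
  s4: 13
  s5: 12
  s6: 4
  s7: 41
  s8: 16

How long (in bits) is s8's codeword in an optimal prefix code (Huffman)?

Repeatedly merge the two smallest:
combine s2(2), s6(4) → 6
combine 6, s1(9) → 15
combine s5(12), s4(13) → 25
combine 15, s8(16) → 31
combine s3(18), 25 → 43
combine 31, s7(41) → 72
combine 43, 72 → 115
s8 sits 3 levels below the root, so its codeword is 3 bits.

3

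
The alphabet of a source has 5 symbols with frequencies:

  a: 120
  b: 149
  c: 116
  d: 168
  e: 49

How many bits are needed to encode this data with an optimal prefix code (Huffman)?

Greedily combine the two least-frequent nodes:
e(49) + c(116) → 165
a(120) + b(149) → 269
165 + d(168) → 333
269 + 333 → 602
The encoded length is the sum of every internal node's weight: 165 + 269 + 333 + 602 = 1369 bits.

1369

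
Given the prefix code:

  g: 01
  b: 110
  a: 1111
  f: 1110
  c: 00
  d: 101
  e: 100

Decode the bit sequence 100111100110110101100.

Read left to right; each codeword is recognised as soon as it completes (prefix code):
  100→e | 1111→a | 00→c | 110→b | 110→b | 101→d | 100→e
Decoded message: eacbbde

eacbbde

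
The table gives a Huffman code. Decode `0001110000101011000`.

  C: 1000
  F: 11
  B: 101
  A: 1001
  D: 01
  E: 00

EDFEEBDC

Read left to right; each codeword is recognised as soon as it completes (prefix code):
  00→E | 01→D | 11→F | 00→E | 00→E | 101→B | 01→D | 1000→C
Decoded message: EDFEEBDC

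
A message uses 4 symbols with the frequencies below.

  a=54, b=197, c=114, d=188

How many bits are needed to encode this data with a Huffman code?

1077

Build the Huffman tree bottom-up:
merge a(54) and c(114): 168
merge 168 and d(188): 356
merge b(197) and 356: 553
The encoded length is the sum of every internal node's weight: 168 + 356 + 553 = 1077 bits.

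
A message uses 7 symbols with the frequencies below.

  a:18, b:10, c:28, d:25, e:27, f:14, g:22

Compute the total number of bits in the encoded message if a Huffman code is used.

401

Build the Huffman tree bottom-up:
combine b(10), f(14) → 24
combine a(18), g(22) → 40
combine 24, d(25) → 49
combine e(27), c(28) → 55
combine 40, 49 → 89
combine 55, 89 → 144
Total encoded bits = sum of merged weights = 24 + 40 + 49 + 55 + 89 + 144 = 401.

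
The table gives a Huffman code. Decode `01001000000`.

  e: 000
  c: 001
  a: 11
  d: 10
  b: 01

bcee

Read left to right; each codeword is recognised as soon as it completes (prefix code):
  01→b | 001→c | 000→e | 000→e
Decoded message: bcee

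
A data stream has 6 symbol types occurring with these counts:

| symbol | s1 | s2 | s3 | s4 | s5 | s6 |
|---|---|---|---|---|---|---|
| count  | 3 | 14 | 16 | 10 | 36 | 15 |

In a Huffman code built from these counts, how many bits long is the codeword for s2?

3

Huffman merges, smallest pair first:
s1(3) + s4(10) → 13
13 + s2(14) → 27
s6(15) + s3(16) → 31
27 + 31 → 58
s5(36) + 58 → 94
s2 sits 3 levels below the root, so its codeword is 3 bits.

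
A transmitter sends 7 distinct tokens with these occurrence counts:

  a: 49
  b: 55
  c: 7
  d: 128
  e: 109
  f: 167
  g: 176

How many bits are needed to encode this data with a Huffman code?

1769

Merge the two smallest weights repeatedly:
combine c(7), a(49) → 56
combine b(55), 56 → 111
combine e(109), 111 → 220
combine d(128), f(167) → 295
combine g(176), 220 → 396
combine 295, 396 → 691
The encoded length is the sum of every internal node's weight: 56 + 111 + 220 + 295 + 396 + 691 = 1769 bits.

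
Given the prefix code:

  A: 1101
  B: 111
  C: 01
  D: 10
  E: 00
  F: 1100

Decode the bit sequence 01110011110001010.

Read left to right; each codeword is recognised as soon as it completes (prefix code):
  01→C | 1100→F | 111→B | 10→D | 00→E | 10→D | 10→D
Decoded message: CFBDEDD

CFBDEDD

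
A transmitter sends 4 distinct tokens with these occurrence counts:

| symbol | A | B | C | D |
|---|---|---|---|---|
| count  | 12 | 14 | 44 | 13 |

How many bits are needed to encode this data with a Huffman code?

147

Build the Huffman tree bottom-up:
A(12) + D(13) → 25
B(14) + 25 → 39
39 + C(44) → 83
Total encoded bits = sum of merged weights = 25 + 39 + 83 = 147.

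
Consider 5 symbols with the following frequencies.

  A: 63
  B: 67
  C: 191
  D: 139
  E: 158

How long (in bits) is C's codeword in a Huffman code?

Build the tree from the bottom:
combine A(63), B(67) → 130
combine 130, D(139) → 269
combine E(158), C(191) → 349
combine 269, 349 → 618
C's leaf is at depth 2, giving a 2-bit codeword.

2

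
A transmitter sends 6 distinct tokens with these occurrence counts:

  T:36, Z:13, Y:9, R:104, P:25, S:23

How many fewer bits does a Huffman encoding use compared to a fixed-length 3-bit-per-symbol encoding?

186

Fixed-length: 3 bits × 210 symbols = 630 bits.
Huffman merges:
combine Y(9), Z(13) → 22
combine 22, S(23) → 45
combine P(25), T(36) → 61
combine 45, 61 → 106
combine R(104), 106 → 210
Huffman total = 22 + 45 + 61 + 106 + 210 = 444 bits.
Saving = 630 − 444 = 186 bits.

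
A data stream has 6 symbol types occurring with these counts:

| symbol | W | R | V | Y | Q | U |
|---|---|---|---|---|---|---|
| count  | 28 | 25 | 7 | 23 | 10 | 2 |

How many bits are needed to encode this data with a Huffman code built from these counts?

Merge the two smallest weights repeatedly:
U(2) + V(7) → 9
9 + Q(10) → 19
19 + Y(23) → 42
R(25) + W(28) → 53
42 + 53 → 95
Total encoded bits = sum of merged weights = 9 + 19 + 42 + 53 + 95 = 218.

218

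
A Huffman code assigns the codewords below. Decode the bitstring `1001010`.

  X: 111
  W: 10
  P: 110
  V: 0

WVWW

Read left to right; each codeword is recognised as soon as it completes (prefix code):
  10→W | 0→V | 10→W | 10→W
Decoded message: WVWW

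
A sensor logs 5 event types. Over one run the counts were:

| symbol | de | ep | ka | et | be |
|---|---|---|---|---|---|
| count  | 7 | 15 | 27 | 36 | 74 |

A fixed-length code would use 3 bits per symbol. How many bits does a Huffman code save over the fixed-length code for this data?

Fixed-length: 3 bits × 159 symbols = 477 bits.
Huffman merges:
de(7) + ep(15) → 22
22 + ka(27) → 49
et(36) + 49 → 85
be(74) + 85 → 159
Huffman total = 22 + 49 + 85 + 159 = 315 bits.
Saving = 477 − 315 = 162 bits.

162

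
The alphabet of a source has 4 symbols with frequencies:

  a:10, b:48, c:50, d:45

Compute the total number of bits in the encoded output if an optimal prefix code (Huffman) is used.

Greedily combine the two least-frequent nodes:
a(10) + d(45) → 55
b(48) + c(50) → 98
55 + 98 → 153
The encoded length is the sum of every internal node's weight: 55 + 98 + 153 = 306 bits.

306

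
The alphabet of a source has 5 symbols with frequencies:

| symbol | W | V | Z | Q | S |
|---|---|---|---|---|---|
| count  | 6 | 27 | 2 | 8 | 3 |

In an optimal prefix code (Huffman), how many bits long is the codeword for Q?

Huffman merges, smallest pair first:
combine Z(2), S(3) → 5
combine 5, W(6) → 11
combine Q(8), 11 → 19
combine 19, V(27) → 46
The subtree containing Q is merged 2 times, so code length = 2.

2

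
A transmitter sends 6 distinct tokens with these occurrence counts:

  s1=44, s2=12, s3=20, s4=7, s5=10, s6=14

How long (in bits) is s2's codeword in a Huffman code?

Repeatedly merge the two smallest:
merge s4(7) and s5(10): 17
merge s2(12) and s6(14): 26
merge 17 and s3(20): 37
merge 26 and 37: 63
merge s1(44) and 63: 107
s2's leaf is at depth 3, giving a 3-bit codeword.

3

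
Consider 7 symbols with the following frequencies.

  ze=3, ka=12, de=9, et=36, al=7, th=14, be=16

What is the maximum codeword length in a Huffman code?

5

Merge the two lowest-weight nodes at each step:
merge ze(3) and al(7): 10
merge de(9) and 10: 19
merge ka(12) and th(14): 26
merge be(16) and 19: 35
merge 26 and 35: 61
merge et(36) and 61: 97
Maximum depth reached is 5.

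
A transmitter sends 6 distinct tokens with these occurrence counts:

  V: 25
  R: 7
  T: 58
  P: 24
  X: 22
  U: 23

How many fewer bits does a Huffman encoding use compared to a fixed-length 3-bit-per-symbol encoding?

87

Fixed-length: 3 bits × 159 symbols = 477 bits.
Huffman merges:
R(7) + X(22) → 29
U(23) + P(24) → 47
V(25) + 29 → 54
47 + 54 → 101
T(58) + 101 → 159
Huffman total = 29 + 47 + 54 + 101 + 159 = 390 bits.
Saving = 477 − 390 = 87 bits.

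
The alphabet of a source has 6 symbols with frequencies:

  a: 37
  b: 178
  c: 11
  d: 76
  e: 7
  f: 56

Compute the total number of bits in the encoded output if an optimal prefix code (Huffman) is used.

736

Greedily combine the two least-frequent nodes:
merge e(7) and c(11): 18
merge 18 and a(37): 55
merge 55 and f(56): 111
merge d(76) and 111: 187
merge b(178) and 187: 365
Total encoded bits = sum of merged weights = 18 + 55 + 111 + 187 + 365 = 736.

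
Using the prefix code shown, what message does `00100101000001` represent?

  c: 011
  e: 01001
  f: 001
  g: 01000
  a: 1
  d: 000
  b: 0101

ffgf

Read left to right; each codeword is recognised as soon as it completes (prefix code):
  001→f | 001→f | 01000→g | 001→f
Decoded message: ffgf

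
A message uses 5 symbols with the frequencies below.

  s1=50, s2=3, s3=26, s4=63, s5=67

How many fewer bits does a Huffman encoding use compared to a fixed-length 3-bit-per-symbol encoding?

Fixed-length: 3 bits × 209 symbols = 627 bits.
Huffman merges:
s2(3) + s3(26) → 29
29 + s1(50) → 79
s4(63) + s5(67) → 130
79 + 130 → 209
Huffman total = 29 + 79 + 130 + 209 = 447 bits.
Saving = 627 − 447 = 180 bits.

180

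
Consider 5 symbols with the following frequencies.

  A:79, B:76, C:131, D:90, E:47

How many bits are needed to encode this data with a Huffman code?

Greedily combine the two least-frequent nodes:
E(47) + B(76) → 123
A(79) + D(90) → 169
123 + C(131) → 254
169 + 254 → 423
Total encoded bits = sum of merged weights = 123 + 169 + 254 + 423 = 969.

969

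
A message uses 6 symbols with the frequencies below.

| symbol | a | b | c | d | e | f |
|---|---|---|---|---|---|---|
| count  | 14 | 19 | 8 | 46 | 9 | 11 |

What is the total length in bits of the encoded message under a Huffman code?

246

Build the Huffman tree bottom-up:
c(8) + e(9) → 17
f(11) + a(14) → 25
17 + b(19) → 36
25 + 36 → 61
d(46) + 61 → 107
Each symbol's bit-cost is frequency × depth; summing gives 246 bits (equivalently 17 + 25 + 36 + 61 + 107).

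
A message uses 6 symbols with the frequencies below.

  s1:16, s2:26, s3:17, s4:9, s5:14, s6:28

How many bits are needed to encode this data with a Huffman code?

Merge the two smallest weights repeatedly:
merge s4(9) and s5(14): 23
merge s1(16) and s3(17): 33
merge 23 and s2(26): 49
merge s6(28) and 33: 61
merge 49 and 61: 110
The encoded length is the sum of every internal node's weight: 23 + 33 + 49 + 61 + 110 = 276 bits.

276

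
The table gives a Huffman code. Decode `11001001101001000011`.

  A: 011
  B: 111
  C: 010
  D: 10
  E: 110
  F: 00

ECACCFA

Read left to right; each codeword is recognised as soon as it completes (prefix code):
  110→E | 010→C | 011→A | 010→C | 010→C | 00→F | 011→A
Decoded message: ECACCFA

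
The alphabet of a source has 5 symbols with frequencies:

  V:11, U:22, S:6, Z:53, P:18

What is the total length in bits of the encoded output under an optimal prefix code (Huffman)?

219

Build the Huffman tree bottom-up:
combine S(6), V(11) → 17
combine 17, P(18) → 35
combine U(22), 35 → 57
combine Z(53), 57 → 110
The encoded length is the sum of every internal node's weight: 17 + 35 + 57 + 110 = 219 bits.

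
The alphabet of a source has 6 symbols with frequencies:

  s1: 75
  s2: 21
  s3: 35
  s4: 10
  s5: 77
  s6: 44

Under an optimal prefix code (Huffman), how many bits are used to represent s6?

2

Huffman merges, smallest pair first:
combine s4(10), s2(21) → 31
combine 31, s3(35) → 66
combine s6(44), 66 → 110
combine s1(75), s5(77) → 152
combine 110, 152 → 262
s6's leaf is at depth 2, giving a 2-bit codeword.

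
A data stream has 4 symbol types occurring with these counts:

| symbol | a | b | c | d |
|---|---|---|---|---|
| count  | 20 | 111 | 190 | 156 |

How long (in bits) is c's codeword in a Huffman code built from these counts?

Huffman merges, smallest pair first:
merge a(20) and b(111): 131
merge 131 and d(156): 287
merge c(190) and 287: 477
c is a child of the root — depth 1, so its codeword is a single bit.

1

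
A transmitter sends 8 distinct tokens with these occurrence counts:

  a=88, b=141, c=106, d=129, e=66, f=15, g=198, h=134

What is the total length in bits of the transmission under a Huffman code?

2514

Merge the two smallest weights repeatedly:
combine f(15), e(66) → 81
combine 81, a(88) → 169
combine c(106), d(129) → 235
combine h(134), b(141) → 275
combine 169, g(198) → 367
combine 235, 275 → 510
combine 367, 510 → 877
Each symbol's bit-cost is frequency × depth; summing gives 2514 bits (equivalently 81 + 169 + 235 + 275 + 367 + 510 + 877).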